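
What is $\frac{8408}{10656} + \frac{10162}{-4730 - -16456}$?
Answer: $\frac{12929905}{7809516} \approx 1.6557$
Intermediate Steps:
$\frac{8408}{10656} + \frac{10162}{-4730 - -16456} = 8408 \cdot \frac{1}{10656} + \frac{10162}{-4730 + 16456} = \frac{1051}{1332} + \frac{10162}{11726} = \frac{1051}{1332} + 10162 \cdot \frac{1}{11726} = \frac{1051}{1332} + \frac{5081}{5863} = \frac{12929905}{7809516}$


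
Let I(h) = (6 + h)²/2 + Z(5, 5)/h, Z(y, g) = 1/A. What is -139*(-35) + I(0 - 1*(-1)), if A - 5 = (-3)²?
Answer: 34227/7 ≈ 4889.6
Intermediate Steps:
A = 14 (A = 5 + (-3)² = 5 + 9 = 14)
Z(y, g) = 1/14
I(h) = (6 + h)²/2 + 1/(14*h)
-139*(-35) + I(0 - 1*(-1)) = -139*(-35) + ((6 + (0 - 1*(-1)))²/2 + 1/(14*(0 - 1*(-1)))) = 4865 + ((6 + (0 + 1))²/2 + 1/(14*(0 + 1))) = 4865 + ((6 + 1)²/2 + (1/14)/1) = 4865 + ((½)*7² + (1/14)*1) = 4865 + ((½)*49 + 1/14) = 4865 + (49/2 + 1/14) = 4865 + 172/7 = 34227/7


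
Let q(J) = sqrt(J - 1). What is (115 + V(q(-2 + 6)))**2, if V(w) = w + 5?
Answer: (120 + sqrt(3))**2 ≈ 14819.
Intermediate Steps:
q(J) = sqrt(-1 + J)
V(w) = 5 + w
(115 + V(q(-2 + 6)))**2 = (115 + (5 + sqrt(-1 + (-2 + 6))))**2 = (115 + (5 + sqrt(-1 + 4)))**2 = (115 + (5 + sqrt(3)))**2 = (120 + sqrt(3))**2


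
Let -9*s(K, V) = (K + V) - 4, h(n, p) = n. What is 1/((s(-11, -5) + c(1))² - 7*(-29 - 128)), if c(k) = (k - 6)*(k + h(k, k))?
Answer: 81/93919 ≈ 0.00086245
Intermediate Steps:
s(K, V) = 4/9 - K/9 - V/9 (s(K, V) = -((K + V) - 4)/9 = -(-4 + K + V)/9 = 4/9 - K/9 - V/9)
c(k) = 2*k*(-6 + k) (c(k) = (k - 6)*(k + k) = (-6 + k)*(2*k) = 2*k*(-6 + k))
1/((s(-11, -5) + c(1))² - 7*(-29 - 128)) = 1/(((4/9 - ⅑*(-11) - ⅑*(-5)) + 2*1*(-6 + 1))² - 7*(-29 - 128)) = 1/(((4/9 + 11/9 + 5/9) + 2*1*(-5))² - 7*(-157)) = 1/((20/9 - 10)² + 1099) = 1/((-70/9)² + 1099) = 1/(4900/81 + 1099) = 1/(93919/81) = 81/93919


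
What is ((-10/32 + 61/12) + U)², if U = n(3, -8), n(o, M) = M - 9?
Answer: 344569/2304 ≈ 149.55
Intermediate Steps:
n(o, M) = -9 + M
U = -17 (U = -9 - 8 = -17)
((-10/32 + 61/12) + U)² = ((-10/32 + 61/12) - 17)² = ((-10*1/32 + 61*(1/12)) - 17)² = ((-5/16 + 61/12) - 17)² = (229/48 - 17)² = (-587/48)² = 344569/2304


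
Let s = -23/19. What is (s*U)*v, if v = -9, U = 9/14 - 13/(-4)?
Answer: 22563/532 ≈ 42.412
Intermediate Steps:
s = -23/19 (s = -23*1/19 = -23/19 ≈ -1.2105)
U = 109/28 (U = 9*(1/14) - 13*(-¼) = 9/14 + 13/4 = 109/28 ≈ 3.8929)
(s*U)*v = -23/19*109/28*(-9) = -2507/532*(-9) = 22563/532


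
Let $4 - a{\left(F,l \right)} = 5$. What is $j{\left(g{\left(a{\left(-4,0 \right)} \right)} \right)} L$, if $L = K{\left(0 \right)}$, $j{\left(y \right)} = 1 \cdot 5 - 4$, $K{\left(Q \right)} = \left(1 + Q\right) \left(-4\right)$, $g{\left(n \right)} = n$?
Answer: $-4$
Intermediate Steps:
$a{\left(F,l \right)} = -1$ ($a{\left(F,l \right)} = 4 - 5 = -1$)
$K{\left(Q \right)} = -4 - 4 Q$
$j{\left(y \right)} = 1$ ($j{\left(y \right)} = 5 - 4 = 1$)
$L = -4$ ($L = -4 - 0 = -4 + 0 = -4$)
$j{\left(g{\left(a{\left(-4,0 \right)} \right)} \right)} L = 1 \left(-4\right) = -4$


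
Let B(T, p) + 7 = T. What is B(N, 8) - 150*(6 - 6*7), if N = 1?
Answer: 5394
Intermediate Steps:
B(T, p) = -7 + T
B(N, 8) - 150*(6 - 6*7) = (-7 + 1) - 150*(6 - 6*7) = -6 - 150*(6 - 42) = -6 - 150*(-36) = -6 + 5400 = 5394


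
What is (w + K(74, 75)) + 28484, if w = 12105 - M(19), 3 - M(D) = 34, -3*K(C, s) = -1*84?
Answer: 40648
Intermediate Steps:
K(C, s) = 28 (K(C, s) = -(-1)*84/3 = -⅓*(-84) = 28)
M(D) = -31 (M(D) = 3 - 1*34 = 3 - 34 = -31)
w = 12136 (w = 12105 - 1*(-31) = 12105 + 31 = 12136)
(w + K(74, 75)) + 28484 = (12136 + 28) + 28484 = 12164 + 28484 = 40648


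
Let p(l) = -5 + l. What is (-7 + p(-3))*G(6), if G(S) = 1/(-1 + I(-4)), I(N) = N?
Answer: 3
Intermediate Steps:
G(S) = -⅕ (G(S) = 1/(-1 - 4) = 1/(-5) = -⅕)
(-7 + p(-3))*G(6) = (-7 + (-5 - 3))*(-⅕) = (-7 - 8)*(-⅕) = -15*(-⅕) = 3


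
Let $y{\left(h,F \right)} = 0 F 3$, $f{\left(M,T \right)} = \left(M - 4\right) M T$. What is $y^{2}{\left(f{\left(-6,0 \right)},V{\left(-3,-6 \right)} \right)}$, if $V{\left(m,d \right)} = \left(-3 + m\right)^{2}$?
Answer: $0$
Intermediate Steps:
$f{\left(M,T \right)} = M T \left(-4 + M\right)$ ($f{\left(M,T \right)} = \left(M - 4\right) M T = \left(-4 + M\right) M T = M \left(-4 + M\right) T = M T \left(-4 + M\right)$)
$y{\left(h,F \right)} = 0$ ($y{\left(h,F \right)} = 0 \cdot 3 = 0$)
$y^{2}{\left(f{\left(-6,0 \right)},V{\left(-3,-6 \right)} \right)} = 0^{2} = 0$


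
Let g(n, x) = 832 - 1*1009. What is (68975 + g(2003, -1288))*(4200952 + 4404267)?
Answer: 592021856762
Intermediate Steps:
g(n, x) = -177 (g(n, x) = 832 - 1009 = -177)
(68975 + g(2003, -1288))*(4200952 + 4404267) = (68975 - 177)*(4200952 + 4404267) = 68798*8605219 = 592021856762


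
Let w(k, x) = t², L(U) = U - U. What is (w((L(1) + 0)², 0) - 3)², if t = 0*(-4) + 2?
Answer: 1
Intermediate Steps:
L(U) = 0
t = 2 (t = 0 + 2 = 2)
w(k, x) = 4 (w(k, x) = 2² = 4)
(w((L(1) + 0)², 0) - 3)² = (4 - 3)² = 1² = 1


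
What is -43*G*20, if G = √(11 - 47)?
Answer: -5160*I ≈ -5160.0*I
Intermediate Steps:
G = 6*I (G = √(-36) = 6*I ≈ 6.0*I)
-43*G*20 = -258*I*20 = -5160*I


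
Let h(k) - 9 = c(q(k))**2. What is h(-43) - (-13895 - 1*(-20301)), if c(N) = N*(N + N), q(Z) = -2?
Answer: -6333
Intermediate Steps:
c(N) = 2*N**2 (c(N) = N*(2*N) = 2*N**2)
h(k) = 73 (h(k) = 9 + (2*(-2)**2)**2 = 9 + (2*4)**2 = 9 + 8**2 = 9 + 64 = 73)
h(-43) - (-13895 - 1*(-20301)) = 73 - (-13895 - 1*(-20301)) = 73 - (-13895 + 20301) = 73 - 1*6406 = 73 - 6406 = -6333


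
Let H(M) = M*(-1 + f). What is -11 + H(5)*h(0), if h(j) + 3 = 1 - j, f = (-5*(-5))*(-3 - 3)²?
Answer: -9001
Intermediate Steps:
f = 900 (f = 25*(-6)² = 25*36 = 900)
H(M) = 899*M (H(M) = M*(-1 + 900) = M*899 = 899*M)
h(j) = -2 - j (h(j) = -3 + (1 - j) = -2 - j)
-11 + H(5)*h(0) = -11 + (899*5)*(-2 - 1*0) = -11 + 4495*(-2 + 0) = -11 + 4495*(-2) = -11 - 8990 = -9001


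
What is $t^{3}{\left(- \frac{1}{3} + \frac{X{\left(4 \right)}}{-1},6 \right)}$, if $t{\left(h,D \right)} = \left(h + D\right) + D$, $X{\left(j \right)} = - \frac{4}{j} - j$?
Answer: $\frac{125000}{27} \approx 4629.6$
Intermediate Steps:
$X{\left(j \right)} = - j - \frac{4}{j}$
$t{\left(h,D \right)} = h + 2 D$ ($t{\left(h,D \right)} = \left(D + h\right) + D = h + 2 D$)
$t^{3}{\left(- \frac{1}{3} + \frac{X{\left(4 \right)}}{-1},6 \right)} = \left(\left(- \frac{1}{3} + \frac{\left(-1\right) 4 - \frac{4}{4}}{-1}\right) + 2 \cdot 6\right)^{3} = \left(\left(\left(-1\right) \frac{1}{3} + \left(-4 - 1\right) \left(-1\right)\right) + 12\right)^{3} = \left(\left(- \frac{1}{3} + \left(-4 - 1\right) \left(-1\right)\right) + 12\right)^{3} = \left(\left(- \frac{1}{3} - -5\right) + 12\right)^{3} = \left(\left(- \frac{1}{3} + 5\right) + 12\right)^{3} = \left(\frac{14}{3} + 12\right)^{3} = \left(\frac{50}{3}\right)^{3} = \frac{125000}{27}$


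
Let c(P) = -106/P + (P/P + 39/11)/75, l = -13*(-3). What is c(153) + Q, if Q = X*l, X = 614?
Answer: 40300054/1683 ≈ 23945.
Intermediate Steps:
l = 39
c(P) = 2/33 - 106/P (c(P) = -106/P + (1 + 39*(1/11))*(1/75) = -106/P + (1 + 39/11)*(1/75) = -106/P + (50/11)*(1/75) = -106/P + 2/33 = 2/33 - 106/P)
Q = 23946 (Q = 614*39 = 23946)
c(153) + Q = (2/33 - 106/153) + 23946 = -1064/1683 + 23946 = 40300054/1683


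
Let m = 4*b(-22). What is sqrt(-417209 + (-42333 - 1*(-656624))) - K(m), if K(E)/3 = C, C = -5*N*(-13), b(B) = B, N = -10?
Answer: 1950 + 3*sqrt(21898) ≈ 2393.9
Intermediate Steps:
m = -88 (m = 4*(-22) = -88)
C = -650 (C = -5*(-10)*(-13) = 50*(-13) = -650)
K(E) = -1950 (K(E) = 3*(-650) = -1950)
sqrt(-417209 + (-42333 - 1*(-656624))) - K(m) = sqrt(-417209 + (-42333 - 1*(-656624))) - 1*(-1950) = sqrt(-417209 + (-42333 + 656624)) + 1950 = sqrt(-417209 + 614291) + 1950 = sqrt(197082) + 1950 = 3*sqrt(21898) + 1950 = 1950 + 3*sqrt(21898)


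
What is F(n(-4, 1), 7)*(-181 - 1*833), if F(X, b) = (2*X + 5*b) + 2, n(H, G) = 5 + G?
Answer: -49686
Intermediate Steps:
F(X, b) = 2 + 2*X + 5*b
F(n(-4, 1), 7)*(-181 - 1*833) = (2 + 2*(5 + 1) + 5*7)*(-181 - 1*833) = (2 + 2*6 + 35)*(-181 - 833) = (2 + 12 + 35)*(-1014) = 49*(-1014) = -49686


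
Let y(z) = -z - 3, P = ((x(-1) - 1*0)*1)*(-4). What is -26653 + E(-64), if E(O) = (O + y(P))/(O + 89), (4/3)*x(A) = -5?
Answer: -666407/25 ≈ -26656.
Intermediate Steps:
x(A) = -15/4 (x(A) = (¾)*(-5) = -15/4)
P = 15 (P = ((-15/4 - 1*0)*1)*(-4) = ((-15/4 + 0)*1)*(-4) = -15/4*1*(-4) = -15/4*(-4) = 15)
y(z) = -3 - z
E(O) = (-18 + O)/(89 + O) (E(O) = (O + (-3 - 1*15))/(O + 89) = (O + (-3 - 15))/(89 + O) = (O - 18)/(89 + O) = (-18 + O)/(89 + O))
-26653 + E(-64) = -26653 + (-18 - 64)/(89 - 64) = -26653 - 82/25 = -666407/25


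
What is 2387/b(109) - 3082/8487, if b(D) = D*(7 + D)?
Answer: -813493/4665636 ≈ -0.17436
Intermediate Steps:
2387/b(109) - 3082/8487 = 2387/((109*(7 + 109))) - 3082/8487 = 2387/((109*116)) - 3082*1/8487 = 2387/12644 - 134/369 = -813493/4665636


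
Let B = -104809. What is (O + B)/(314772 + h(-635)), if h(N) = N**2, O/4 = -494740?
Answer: -2083769/717997 ≈ -2.9022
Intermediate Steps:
O = -1978960 (O = 4*(-494740) = -1978960)
(O + B)/(314772 + h(-635)) = (-1978960 - 104809)/(314772 + (-635)**2) = -2083769/(314772 + 403225) = -2083769/717997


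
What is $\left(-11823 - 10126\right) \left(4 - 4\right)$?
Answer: $0$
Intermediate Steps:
$\left(-11823 - 10126\right) \left(4 - 4\right) = - 21949 \left(4 - 4\right) = \left(-21949\right) 0 = 0$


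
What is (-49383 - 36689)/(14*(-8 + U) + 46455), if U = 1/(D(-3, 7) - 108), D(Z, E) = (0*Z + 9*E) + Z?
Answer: -2065728/1112225 ≈ -1.8573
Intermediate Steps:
D(Z, E) = Z + 9*E (D(Z, E) = (0 + 9*E) + Z = 9*E + Z = Z + 9*E)
U = -1/48 (U = 1/((-3 + 9*7) - 108) = 1/((-3 + 63) - 108) = 1/(60 - 108) = 1/(-48) = -1/48 ≈ -0.020833)
(-49383 - 36689)/(14*(-8 + U) + 46455) = (-49383 - 36689)/(14*(-8 - 1/48) + 46455) = -86072/(14*(-385/48) + 46455) = -86072/(-2695/24 + 46455) = -86072/1112225/24 = -86072*24/1112225 = -2065728/1112225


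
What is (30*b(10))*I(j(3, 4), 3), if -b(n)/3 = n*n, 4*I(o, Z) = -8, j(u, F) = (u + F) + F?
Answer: 18000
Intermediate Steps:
j(u, F) = u + 2*F (j(u, F) = (F + u) + F = u + 2*F)
I(o, Z) = -2 (I(o, Z) = (¼)*(-8) = -2)
b(n) = -3*n² (b(n) = -3*n*n = -3*n²)
(30*b(10))*I(j(3, 4), 3) = (30*(-3*10²))*(-2) = (30*(-3*100))*(-2) = (30*(-300))*(-2) = -9000*(-2) = 18000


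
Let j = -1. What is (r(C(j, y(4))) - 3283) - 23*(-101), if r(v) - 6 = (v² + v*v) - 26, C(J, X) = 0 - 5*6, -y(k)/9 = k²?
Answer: 820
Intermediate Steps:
y(k) = -9*k²
C(J, X) = -30 (C(J, X) = 0 - 30 = -30)
r(v) = -20 + 2*v² (r(v) = 6 + ((v² + v*v) - 26) = 6 + ((v² + v²) - 26) = 6 + (2*v² - 26) = 6 + (-26 + 2*v²) = -20 + 2*v²)
(r(C(j, y(4))) - 3283) - 23*(-101) = ((-20 + 2*(-30)²) - 3283) - 23*(-101) = ((-20 + 2*900) - 3283) + 2323 = ((-20 + 1800) - 3283) + 2323 = (1780 - 3283) + 2323 = -1503 + 2323 = 820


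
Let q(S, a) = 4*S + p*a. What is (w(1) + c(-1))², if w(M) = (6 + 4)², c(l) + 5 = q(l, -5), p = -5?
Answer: 13456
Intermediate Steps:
q(S, a) = -5*a + 4*S (q(S, a) = 4*S - 5*a = -5*a + 4*S)
c(l) = 20 + 4*l (c(l) = -5 + (-5*(-5) + 4*l) = -5 + (25 + 4*l) = 20 + 4*l)
w(M) = 100 (w(M) = 10² = 100)
(w(1) + c(-1))² = (100 + (20 + 4*(-1)))² = (100 + (20 - 4))² = (100 + 16)² = 116² = 13456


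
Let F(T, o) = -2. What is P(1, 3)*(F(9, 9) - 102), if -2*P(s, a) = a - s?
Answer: 104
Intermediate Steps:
P(s, a) = s/2 - a/2 (P(s, a) = -(a - s)/2 = s/2 - a/2)
P(1, 3)*(F(9, 9) - 102) = ((½)*1 - ½*3)*(-2 - 102) = (½ - 3/2)*(-104) = -1*(-104) = 104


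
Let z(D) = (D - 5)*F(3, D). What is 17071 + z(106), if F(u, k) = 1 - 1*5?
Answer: 16667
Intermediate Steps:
F(u, k) = -4 (F(u, k) = 1 - 5 = -4)
z(D) = 20 - 4*D (z(D) = (D - 5)*(-4) = (-5 + D)*(-4) = 20 - 4*D)
17071 + z(106) = 17071 + (20 - 4*106) = 17071 + (20 - 424) = 17071 - 404 = 16667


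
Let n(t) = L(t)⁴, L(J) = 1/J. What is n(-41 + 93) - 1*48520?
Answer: -354759608319/7311616 ≈ -48520.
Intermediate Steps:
n(t) = t⁻⁴ (n(t) = (1/t)⁴ = t⁻⁴)
n(-41 + 93) - 1*48520 = (-41 + 93)⁻⁴ - 1*48520 = 52⁻⁴ - 48520 = 1/7311616 - 48520 = -354759608319/7311616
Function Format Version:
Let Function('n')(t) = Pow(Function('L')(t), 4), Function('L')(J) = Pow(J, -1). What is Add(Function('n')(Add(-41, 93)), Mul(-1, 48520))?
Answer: Rational(-354759608319, 7311616) ≈ -48520.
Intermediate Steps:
Function('n')(t) = Pow(t, -4) (Function('n')(t) = Pow(Pow(t, -1), 4) = Pow(t, -4))
Add(Function('n')(Add(-41, 93)), Mul(-1, 48520)) = Add(Pow(Add(-41, 93), -4), Mul(-1, 48520)) = Add(Pow(52, -4), -48520) = Add(Rational(1, 7311616), -48520) = Rational(-354759608319, 7311616)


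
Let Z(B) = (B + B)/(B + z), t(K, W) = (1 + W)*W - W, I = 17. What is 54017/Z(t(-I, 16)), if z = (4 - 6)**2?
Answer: 3511105/128 ≈ 27431.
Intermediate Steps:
z = 4 (z = (-2)**2 = 4)
t(K, W) = -W + W*(1 + W) (t(K, W) = W*(1 + W) - W = -W + W*(1 + W))
Z(B) = 2*B/(4 + B) (Z(B) = (B + B)/(B + 4) = (2*B)/(4 + B) = 2*B/(4 + B))
54017/Z(t(-I, 16)) = 54017/((2*16**2/(4 + 16**2))) = 54017/((2*256/(4 + 256))) = 54017/((2*256/260)) = 54017/((2*256*(1/260))) = 54017/(128/65) = 54017*(65/128) = 3511105/128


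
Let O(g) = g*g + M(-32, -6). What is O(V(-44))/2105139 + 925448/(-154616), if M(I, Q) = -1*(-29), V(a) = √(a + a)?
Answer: -243525724952/40686021453 ≈ -5.9855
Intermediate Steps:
V(a) = √2*√a (V(a) = √(2*a) = √2*√a)
M(I, Q) = 29
O(g) = 29 + g² (O(g) = g*g + 29 = g² + 29 = 29 + g²)
O(V(-44))/2105139 + 925448/(-154616) = (29 + (√2*√(-44))²)/2105139 + 925448/(-154616) = (29 + (√2*(2*I*√11))²)*(1/2105139) + 925448*(-1/154616) = (29 + (2*I*√22)²)*(1/2105139) - 115681/19327 = (29 - 88)*(1/2105139) - 115681/19327 = -59*1/2105139 - 115681/19327 = -59/2105139 - 115681/19327 = -243525724952/40686021453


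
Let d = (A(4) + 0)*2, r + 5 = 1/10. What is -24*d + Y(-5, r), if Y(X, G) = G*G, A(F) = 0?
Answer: 2401/100 ≈ 24.010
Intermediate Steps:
r = -49/10 (r = -5 + 1/10 = -5 + ⅒ = -49/10 ≈ -4.9000)
Y(X, G) = G²
d = 0 (d = (0 + 0)*2 = 0*2 = 0)
-24*d + Y(-5, r) = -24*0 + (-49/10)² = 0 + 2401/100 = 2401/100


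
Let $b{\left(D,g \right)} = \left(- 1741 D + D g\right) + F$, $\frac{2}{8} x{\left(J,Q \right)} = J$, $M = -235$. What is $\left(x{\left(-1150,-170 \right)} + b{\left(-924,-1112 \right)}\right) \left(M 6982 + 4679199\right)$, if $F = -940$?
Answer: $7992988557128$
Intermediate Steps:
$x{\left(J,Q \right)} = 4 J$
$b{\left(D,g \right)} = -940 - 1741 D + D g$ ($b{\left(D,g \right)} = \left(- 1741 D + D g\right) - 940 = -940 - 1741 D + D g$)
$\left(x{\left(-1150,-170 \right)} + b{\left(-924,-1112 \right)}\right) \left(M 6982 + 4679199\right) = \left(4 \left(-1150\right) - -2635232\right) \left(\left(-235\right) 6982 + 4679199\right) = \left(-4600 + \left(-940 + 1608684 + 1027488\right)\right) \left(-1640770 + 4679199\right) = \left(-4600 + 2635232\right) 3038429 = 2630632 \cdot 3038429 = 7992988557128$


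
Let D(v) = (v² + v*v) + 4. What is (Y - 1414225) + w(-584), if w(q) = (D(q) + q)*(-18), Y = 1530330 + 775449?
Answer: -11376022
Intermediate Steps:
D(v) = 4 + 2*v² (D(v) = (v² + v²) + 4 = 2*v² + 4 = 4 + 2*v²)
Y = 2305779
w(q) = -72 - 36*q² - 18*q (w(q) = ((4 + 2*q²) + q)*(-18) = (4 + q + 2*q²)*(-18) = -72 - 36*q² - 18*q)
(Y - 1414225) + w(-584) = (2305779 - 1414225) + (-72 - 36*(-584)² - 18*(-584)) = 891554 + (-72 - 36*341056 + 10512) = 891554 + (-72 - 12278016 + 10512) = 891554 - 12267576 = -11376022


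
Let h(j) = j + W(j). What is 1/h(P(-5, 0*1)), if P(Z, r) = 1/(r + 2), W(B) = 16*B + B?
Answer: ⅑ ≈ 0.11111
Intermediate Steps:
W(B) = 17*B
P(Z, r) = 1/(2 + r)
h(j) = 18*j (h(j) = j + 17*j = 18*j)
1/h(P(-5, 0*1)) = 1/(18/(2 + 0*1)) = 1/(18/(2 + 0)) = 1/(18/2) = 1/(18*(½)) = 1/9 = ⅑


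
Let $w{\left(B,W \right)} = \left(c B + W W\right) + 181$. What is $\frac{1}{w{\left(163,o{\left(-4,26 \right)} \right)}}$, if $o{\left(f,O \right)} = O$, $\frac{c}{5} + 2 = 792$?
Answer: $\frac{1}{644707} \approx 1.5511 \cdot 10^{-6}$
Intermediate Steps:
$c = 3950$ ($c = -10 + 5 \cdot 792 = -10 + 3960 = 3950$)
$w{\left(B,W \right)} = 181 + W^{2} + 3950 B$ ($w{\left(B,W \right)} = \left(3950 B + W W\right) + 181 = \left(3950 B + W^{2}\right) + 181 = \left(W^{2} + 3950 B\right) + 181 = 181 + W^{2} + 3950 B$)
$\frac{1}{w{\left(163,o{\left(-4,26 \right)} \right)}} = \frac{1}{181 + 26^{2} + 3950 \cdot 163} = \frac{1}{181 + 676 + 643850} = \frac{1}{644707}$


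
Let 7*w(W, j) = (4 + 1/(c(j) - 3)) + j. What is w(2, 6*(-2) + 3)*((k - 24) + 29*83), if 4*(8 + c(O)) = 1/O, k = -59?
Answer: -670972/397 ≈ -1690.1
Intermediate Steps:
c(O) = -8 + 1/(4*O) (c(O) = -8 + (1/O)/4 = -8 + 1/(4*O))
w(W, j) = 4/7 + j/7 + 1/(7*(-11 + 1/(4*j))) (w(W, j) = ((4 + 1/((-8 + 1/(4*j)) - 3)) + j)/7 = ((4 + 1/(-11 + 1/(4*j))) + j)/7 = (4 + j + 1/(-11 + 1/(4*j)))/7 = 4/7 + j/7 + 1/(7*(-11 + 1/(4*j))))
w(2, 6*(-2) + 3)*((k - 24) + 29*83) = ((-4 + 44*(6*(-2) + 3)**2 + 171*(6*(-2) + 3))/(7*(-1 + 44*(6*(-2) + 3))))*((-59 - 24) + 29*83) = ((-4 + 44*(-12 + 3)**2 + 171*(-12 + 3))/(7*(-1 + 44*(-12 + 3))))*(-83 + 2407) = ((-4 + 44*(-9)**2 + 171*(-9))/(7*(-1 + 44*(-9))))*2324 = ((-4 + 44*81 - 1539)/(7*(-1 - 396)))*2324 = ((1/7)*(-4 + 3564 - 1539)/(-397))*2324 = ((1/7)*(-1/397)*2021)*2324 = -2021/2779*2324 = -670972/397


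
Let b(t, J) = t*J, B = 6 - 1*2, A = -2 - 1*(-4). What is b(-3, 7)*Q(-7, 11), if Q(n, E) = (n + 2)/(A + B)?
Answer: 35/2 ≈ 17.500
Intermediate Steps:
A = 2 (A = -2 + 4 = 2)
B = 4 (B = 6 - 2 = 4)
b(t, J) = J*t
Q(n, E) = ⅓ + n/6 (Q(n, E) = (n + 2)/(2 + 4) = (2 + n)/6 = (2 + n)*(⅙) = ⅓ + n/6)
b(-3, 7)*Q(-7, 11) = (7*(-3))*(⅓ + (⅙)*(-7)) = -21*(⅓ - 7/6) = -21*(-⅚) = 35/2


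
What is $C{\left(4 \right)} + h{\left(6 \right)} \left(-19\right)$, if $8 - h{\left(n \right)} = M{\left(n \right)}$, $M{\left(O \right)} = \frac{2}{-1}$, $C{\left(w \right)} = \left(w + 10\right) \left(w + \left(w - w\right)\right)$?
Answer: $-134$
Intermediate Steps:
$C{\left(w \right)} = w \left(10 + w\right)$ ($C{\left(w \right)} = \left(10 + w\right) \left(w + 0\right) = \left(10 + w\right) w = w \left(10 + w\right)$)
$M{\left(O \right)} = -2$ ($M{\left(O \right)} = 2 \left(-1\right) = -2$)
$h{\left(n \right)} = 10$ ($h{\left(n \right)} = 8 - -2 = 8 + 2 = 10$)
$C{\left(4 \right)} + h{\left(6 \right)} \left(-19\right) = 4 \left(10 + 4\right) + 10 \left(-19\right) = 4 \cdot 14 - 190 = 56 - 190 = -134$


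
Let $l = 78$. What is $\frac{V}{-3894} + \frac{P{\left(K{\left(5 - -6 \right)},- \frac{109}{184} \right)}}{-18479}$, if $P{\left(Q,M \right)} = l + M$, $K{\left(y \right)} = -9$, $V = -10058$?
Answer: $\frac{17071552823}{6620064792} \approx 2.5788$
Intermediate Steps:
$P{\left(Q,M \right)} = 78 + M$
$\frac{V}{-3894} + \frac{P{\left(K{\left(5 - -6 \right)},- \frac{109}{184} \right)}}{-18479} = - \frac{10058}{-3894} + \frac{78 - \frac{109}{184}}{-18479} = \left(-10058\right) \left(- \frac{1}{3894}\right) + \left(78 - \frac{109}{184}\right) \left(- \frac{1}{18479}\right) = \frac{5029}{1947} + \left(78 - \frac{109}{184}\right) \left(- \frac{1}{18479}\right) = \frac{5029}{1947} + \frac{14243}{184} \left(- \frac{1}{18479}\right) = \frac{5029}{1947} - \frac{14243}{3400136} = \frac{17071552823}{6620064792}$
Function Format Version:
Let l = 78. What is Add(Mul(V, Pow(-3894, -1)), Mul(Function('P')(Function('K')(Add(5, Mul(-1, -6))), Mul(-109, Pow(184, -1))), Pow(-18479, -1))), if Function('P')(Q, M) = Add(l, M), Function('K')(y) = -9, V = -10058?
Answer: Rational(17071552823, 6620064792) ≈ 2.5788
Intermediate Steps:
Function('P')(Q, M) = Add(78, M)
Add(Mul(V, Pow(-3894, -1)), Mul(Function('P')(Function('K')(Add(5, Mul(-1, -6))), Mul(-109, Pow(184, -1))), Pow(-18479, -1))) = Add(Mul(-10058, Pow(-3894, -1)), Mul(Add(78, Mul(-109, Pow(184, -1))), Pow(-18479, -1))) = Add(Mul(-10058, Rational(-1, 3894)), Mul(Add(78, Mul(-109, Rational(1, 184))), Rational(-1, 18479))) = Add(Rational(5029, 1947), Mul(Add(78, Rational(-109, 184)), Rational(-1, 18479))) = Add(Rational(5029, 1947), Mul(Rational(14243, 184), Rational(-1, 18479))) = Add(Rational(5029, 1947), Rational(-14243, 3400136)) = Rational(17071552823, 6620064792)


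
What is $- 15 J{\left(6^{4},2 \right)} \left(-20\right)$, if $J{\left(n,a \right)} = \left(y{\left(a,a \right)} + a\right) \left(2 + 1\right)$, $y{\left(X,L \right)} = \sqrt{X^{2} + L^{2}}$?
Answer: $1800 + 1800 \sqrt{2} \approx 4345.6$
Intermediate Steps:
$y{\left(X,L \right)} = \sqrt{L^{2} + X^{2}}$
$J{\left(n,a \right)} = 3 a + 3 \sqrt{2} \sqrt{a^{2}}$ ($J{\left(n,a \right)} = \left(\sqrt{a^{2} + a^{2}} + a\right) \left(2 + 1\right) = \left(\sqrt{2 a^{2}} + a\right) 3 = \left(\sqrt{2} \sqrt{a^{2}} + a\right) 3 = \left(a + \sqrt{2} \sqrt{a^{2}}\right) 3 = 3 a + 3 \sqrt{2} \sqrt{a^{2}}$)
$- 15 J{\left(6^{4},2 \right)} \left(-20\right) = - 15 \left(3 \cdot 2 + 3 \sqrt{2} \sqrt{2^{2}}\right) \left(-20\right) = - 15 \left(6 + 3 \sqrt{2} \sqrt{4}\right) \left(-20\right) = - 15 \left(6 + 3 \sqrt{2} \cdot 2\right) \left(-20\right) = - 15 \left(6 + 6 \sqrt{2}\right) \left(-20\right) = \left(-90 - 90 \sqrt{2}\right) \left(-20\right) = 1800 + 1800 \sqrt{2}$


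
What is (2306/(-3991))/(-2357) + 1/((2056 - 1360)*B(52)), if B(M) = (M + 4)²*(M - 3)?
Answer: 246636438851/1006057224227328 ≈ 0.00024515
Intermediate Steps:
B(M) = (4 + M)²*(-3 + M)
(2306/(-3991))/(-2357) + 1/((2056 - 1360)*B(52)) = (2306/(-3991))/(-2357) + 1/((2056 - 1360)*(((4 + 52)²*(-3 + 52)))) = (2306*(-1/3991))*(-1/2357) + 1/(696*((56²*49))) = -2306/3991*(-1/2357) + 1/(696*((3136*49))) = 2306/9406787 + (1/696)/153664 = 2306/9406787 + (1/696)*(1/153664) = 2306/9406787 + 1/106950144 = 246636438851/1006057224227328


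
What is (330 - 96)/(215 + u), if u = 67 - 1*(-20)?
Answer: 117/151 ≈ 0.77483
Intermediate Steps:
u = 87 (u = 67 + 20 = 87)
(330 - 96)/(215 + u) = (330 - 96)/(215 + 87) = 234/302 = 234*(1/302) = 117/151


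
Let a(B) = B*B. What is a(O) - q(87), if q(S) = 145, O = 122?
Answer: 14739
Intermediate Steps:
a(B) = B**2
a(O) - q(87) = 122**2 - 1*145 = 14884 - 145 = 14739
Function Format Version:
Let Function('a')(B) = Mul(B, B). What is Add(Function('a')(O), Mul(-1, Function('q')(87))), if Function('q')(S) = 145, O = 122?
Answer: 14739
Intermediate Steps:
Function('a')(B) = Pow(B, 2)
Add(Function('a')(O), Mul(-1, Function('q')(87))) = Add(Pow(122, 2), Mul(-1, 145)) = Add(14884, -145) = 14739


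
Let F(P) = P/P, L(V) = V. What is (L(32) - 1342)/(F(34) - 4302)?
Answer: 1310/4301 ≈ 0.30458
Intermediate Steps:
F(P) = 1
(L(32) - 1342)/(F(34) - 4302) = (32 - 1342)/(1 - 4302) = -1310/(-4301) = -1310*(-1/4301) = 1310/4301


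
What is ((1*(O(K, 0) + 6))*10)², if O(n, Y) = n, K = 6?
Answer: 14400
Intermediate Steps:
((1*(O(K, 0) + 6))*10)² = ((1*(6 + 6))*10)² = ((1*12)*10)² = (12*10)² = 120² = 14400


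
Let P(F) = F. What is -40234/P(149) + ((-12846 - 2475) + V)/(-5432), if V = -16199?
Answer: -26731826/101171 ≈ -264.22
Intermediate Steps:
-40234/P(149) + ((-12846 - 2475) + V)/(-5432) = -40234/149 + ((-12846 - 2475) - 16199)/(-5432) = -40234*1/149 + (-15321 - 16199)*(-1/5432) = -40234/149 - 31520*(-1/5432) = -40234/149 + 3940/679 = -26731826/101171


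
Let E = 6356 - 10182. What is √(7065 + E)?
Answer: √3239 ≈ 56.912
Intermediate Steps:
E = -3826
√(7065 + E) = √(7065 - 3826) = √3239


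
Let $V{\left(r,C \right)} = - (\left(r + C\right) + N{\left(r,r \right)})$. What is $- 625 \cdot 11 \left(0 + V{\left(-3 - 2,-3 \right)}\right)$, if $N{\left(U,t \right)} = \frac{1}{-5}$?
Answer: $-56375$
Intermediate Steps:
$N{\left(U,t \right)} = - \frac{1}{5}$
$V{\left(r,C \right)} = \frac{1}{5} - C - r$ ($V{\left(r,C \right)} = - (\left(r + C\right) - \frac{1}{5}) = - (\left(C + r\right) - \frac{1}{5}) = - (- \frac{1}{5} + C + r) = \frac{1}{5} - C - r$)
$- 625 \cdot 11 \left(0 + V{\left(-3 - 2,-3 \right)}\right) = - 625 \cdot 11 \left(0 - \left(- \frac{31}{5} - 2\right)\right) = - 625 \cdot 11 \left(0 + \left(\frac{1}{5} + 3 - \left(-3 - 2\right)\right)\right) = - 625 \cdot 11 \left(0 + \left(\frac{1}{5} + 3 - -5\right)\right) = - 625 \cdot 11 \left(0 + \left(\frac{1}{5} + 3 + 5\right)\right) = - 625 \cdot 11 \left(0 + \frac{41}{5}\right) = - 625 \cdot 11 \cdot \frac{41}{5} = \left(-625\right) \frac{451}{5} = -56375$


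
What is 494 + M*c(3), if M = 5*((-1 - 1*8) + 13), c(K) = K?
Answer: 554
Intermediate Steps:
M = 20 (M = 5*((-1 - 8) + 13) = 5*(-9 + 13) = 5*4 = 20)
494 + M*c(3) = 494 + 20*3 = 494 + 60 = 554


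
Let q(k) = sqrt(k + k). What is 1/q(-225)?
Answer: -I*sqrt(2)/30 ≈ -0.04714*I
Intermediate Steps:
q(k) = sqrt(2)*sqrt(k) (q(k) = sqrt(2*k) = sqrt(2)*sqrt(k))
1/q(-225) = 1/(sqrt(2)*sqrt(-225)) = 1/(sqrt(2)*(15*I)) = 1/(15*I*sqrt(2)) = -I*sqrt(2)/30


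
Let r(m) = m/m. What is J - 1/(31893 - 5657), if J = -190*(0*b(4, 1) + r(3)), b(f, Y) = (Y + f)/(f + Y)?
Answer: -4984841/26236 ≈ -190.00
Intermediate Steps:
b(f, Y) = 1 (b(f, Y) = (Y + f)/(Y + f) = 1)
r(m) = 1
J = -190 (J = -190*(0*1 + 1) = -190*(0 + 1) = -190*1 = -190)
J - 1/(31893 - 5657) = -190 - 1/(31893 - 5657) = -190 - 1/26236 = -4984841/26236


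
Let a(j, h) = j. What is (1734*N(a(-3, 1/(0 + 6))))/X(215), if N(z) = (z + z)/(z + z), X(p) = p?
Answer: 1734/215 ≈ 8.0651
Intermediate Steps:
N(z) = 1 (N(z) = (2*z)/((2*z)) = (2*z)*(1/(2*z)) = 1)
(1734*N(a(-3, 1/(0 + 6))))/X(215) = (1734*1)/215 = 1734*(1/215) = 1734/215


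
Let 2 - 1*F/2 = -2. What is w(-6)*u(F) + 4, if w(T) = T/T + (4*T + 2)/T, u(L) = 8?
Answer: 124/3 ≈ 41.333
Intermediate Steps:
F = 8 (F = 4 - 2*(-2) = 4 + 4 = 8)
w(T) = 1 + (2 + 4*T)/T
w(-6)*u(F) + 4 = (5 + 2/(-6))*8 + 4 = (5 + 2*(-1/6))*8 + 4 = (5 - 1/3)*8 + 4 = (14/3)*8 + 4 = 112/3 + 4 = 124/3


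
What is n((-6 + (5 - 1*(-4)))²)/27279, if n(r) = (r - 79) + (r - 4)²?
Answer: -5/3031 ≈ -0.0016496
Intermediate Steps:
n(r) = -79 + r + (-4 + r)² (n(r) = (-79 + r) + (-4 + r)² = -79 + r + (-4 + r)²)
n((-6 + (5 - 1*(-4)))²)/27279 = (-79 + (-6 + (5 - 1*(-4)))² + (-4 + (-6 + (5 - 1*(-4)))²)²)/27279 = (-79 + (-6 + (5 + 4))² + (-4 + (-6 + (5 + 4))²)²)*(1/27279) = (-79 + (-6 + 9)² + (-4 + (-6 + 9)²)²)*(1/27279) = (-79 + 3² + (-4 + 3²)²)*(1/27279) = (-79 + 9 + (-4 + 9)²)*(1/27279) = (-79 + 9 + 5²)*(1/27279) = (-79 + 9 + 25)*(1/27279) = -45*1/27279 = -5/3031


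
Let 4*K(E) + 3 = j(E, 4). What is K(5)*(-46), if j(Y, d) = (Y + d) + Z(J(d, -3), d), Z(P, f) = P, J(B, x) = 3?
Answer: -207/2 ≈ -103.50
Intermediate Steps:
j(Y, d) = 3 + Y + d (j(Y, d) = (Y + d) + 3 = 3 + Y + d)
K(E) = 1 + E/4 (K(E) = -3/4 + (3 + E + 4)/4 = -3/4 + (7 + E)/4 = -3/4 + (7/4 + E/4) = 1 + E/4)
K(5)*(-46) = (1 + (1/4)*5)*(-46) = (1 + 5/4)*(-46) = (9/4)*(-46) = -207/2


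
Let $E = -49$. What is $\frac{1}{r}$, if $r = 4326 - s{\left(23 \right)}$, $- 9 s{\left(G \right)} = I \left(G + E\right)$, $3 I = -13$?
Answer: $\frac{27}{117140} \approx 0.00023049$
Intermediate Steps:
$I = - \frac{13}{3}$ ($I = \frac{1}{3} \left(-13\right) = - \frac{13}{3} \approx -4.3333$)
$s{\left(G \right)} = - \frac{637}{27} + \frac{13 G}{27}$ ($s{\left(G \right)} = - \frac{\left(- \frac{13}{3}\right) \left(G - 49\right)}{9} = - \frac{\left(- \frac{13}{3}\right) \left(-49 + G\right)}{9} = - \frac{\frac{637}{3} - \frac{13 G}{3}}{9} = - \frac{637}{27} + \frac{13 G}{27}$)
$r = \frac{117140}{27}$ ($r = 4326 - \left(- \frac{637}{27} + \frac{13}{27} \cdot 23\right) = 4326 - \left(- \frac{637}{27} + \frac{299}{27}\right) = 4326 - - \frac{338}{27} = 4326 + \frac{338}{27} = \frac{117140}{27} \approx 4338.5$)
$\frac{1}{r} = \frac{1}{\frac{117140}{27}} = \frac{27}{117140}$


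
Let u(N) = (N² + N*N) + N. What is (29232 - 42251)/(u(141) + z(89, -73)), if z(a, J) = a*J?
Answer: -13019/33406 ≈ -0.38972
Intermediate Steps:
u(N) = N + 2*N² (u(N) = (N² + N²) + N = 2*N² + N = N + 2*N²)
z(a, J) = J*a
(29232 - 42251)/(u(141) + z(89, -73)) = (29232 - 42251)/(141*(1 + 2*141) - 73*89) = -13019/(141*(1 + 282) - 6497) = -13019/(141*283 - 6497) = -13019/(39903 - 6497) = -13019/33406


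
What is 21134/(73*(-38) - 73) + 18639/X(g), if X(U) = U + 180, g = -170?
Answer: 52853893/28470 ≈ 1856.5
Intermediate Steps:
X(U) = 180 + U
21134/(73*(-38) - 73) + 18639/X(g) = 21134/(73*(-38) - 73) + 18639/(180 - 170) = 21134/(-2774 - 73) + 18639/10 = 21134/(-2847) + 18639*(⅒) = 21134*(-1/2847) + 18639/10 = -21134/2847 + 18639/10 = 52853893/28470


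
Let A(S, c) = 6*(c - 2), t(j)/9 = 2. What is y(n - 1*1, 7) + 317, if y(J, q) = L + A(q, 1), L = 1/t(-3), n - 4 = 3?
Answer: 5599/18 ≈ 311.06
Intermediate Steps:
n = 7 (n = 4 + 3 = 7)
t(j) = 18 (t(j) = 9*2 = 18)
L = 1/18 ≈ 0.055556
A(S, c) = -12 + 6*c (A(S, c) = 6*(-2 + c) = -12 + 6*c)
y(J, q) = -107/18 (y(J, q) = 1/18 + (-12 + 6*1) = 1/18 + (-12 + 6) = 1/18 - 6 = -107/18)
y(n - 1*1, 7) + 317 = -107/18 + 317 = 5599/18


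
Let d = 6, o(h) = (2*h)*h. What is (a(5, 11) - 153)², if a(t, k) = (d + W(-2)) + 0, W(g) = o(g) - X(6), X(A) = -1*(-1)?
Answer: 19600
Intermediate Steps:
X(A) = 1
o(h) = 2*h²
W(g) = -1 + 2*g² (W(g) = 2*g² - 1*1 = 2*g² - 1 = -1 + 2*g²)
a(t, k) = 13 (a(t, k) = (6 + (-1 + 2*(-2)²)) + 0 = (6 + (-1 + 2*4)) + 0 = (6 + (-1 + 8)) + 0 = (6 + 7) + 0 = 13 + 0 = 13)
(a(5, 11) - 153)² = (13 - 153)² = (-140)² = 19600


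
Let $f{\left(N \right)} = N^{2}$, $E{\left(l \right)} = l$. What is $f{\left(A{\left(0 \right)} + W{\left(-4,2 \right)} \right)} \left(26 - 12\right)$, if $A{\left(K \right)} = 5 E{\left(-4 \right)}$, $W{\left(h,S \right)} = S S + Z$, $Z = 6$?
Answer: $1400$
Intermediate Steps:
$W{\left(h,S \right)} = 6 + S^{2}$ ($W{\left(h,S \right)} = S S + 6 = S^{2} + 6 = 6 + S^{2}$)
$A{\left(K \right)} = -20$ ($A{\left(K \right)} = 5 \left(-4\right) = -20$)
$f{\left(A{\left(0 \right)} + W{\left(-4,2 \right)} \right)} \left(26 - 12\right) = \left(-20 + \left(6 + 2^{2}\right)\right)^{2} \left(26 - 12\right) = \left(-20 + \left(6 + 4\right)\right)^{2} \cdot 14 = \left(-20 + 10\right)^{2} \cdot 14 = \left(-10\right)^{2} \cdot 14 = 100 \cdot 14 = 1400$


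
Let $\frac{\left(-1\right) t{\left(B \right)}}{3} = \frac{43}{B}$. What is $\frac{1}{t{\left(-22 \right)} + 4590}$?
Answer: $\frac{22}{101109} \approx 0.00021759$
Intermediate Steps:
$t{\left(B \right)} = - \frac{129}{B}$ ($t{\left(B \right)} = - 3 \frac{43}{B} = - \frac{129}{B}$)
$\frac{1}{t{\left(-22 \right)} + 4590} = \frac{1}{- \frac{129}{-22} + 4590} = \frac{1}{\left(-129\right) \left(- \frac{1}{22}\right) + 4590} = \frac{1}{\frac{129}{22} + 4590} = \frac{1}{\frac{101109}{22}} = \frac{22}{101109}$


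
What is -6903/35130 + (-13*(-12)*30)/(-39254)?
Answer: -72563127/229832170 ≈ -0.31572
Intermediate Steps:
-6903/35130 + (-13*(-12)*30)/(-39254) = -6903*1/35130 + (156*30)*(-1/39254) = -2301/11710 + 4680*(-1/39254) = -2301/11710 - 2340/19627 = -72563127/229832170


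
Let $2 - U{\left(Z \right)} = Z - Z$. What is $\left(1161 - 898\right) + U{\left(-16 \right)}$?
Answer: $265$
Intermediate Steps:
$U{\left(Z \right)} = 2$ ($U{\left(Z \right)} = 2 - \left(Z - Z\right) = 2 - 0 = 2 + 0 = 2$)
$\left(1161 - 898\right) + U{\left(-16 \right)} = \left(1161 - 898\right) + 2 = 263 + 2 = 265$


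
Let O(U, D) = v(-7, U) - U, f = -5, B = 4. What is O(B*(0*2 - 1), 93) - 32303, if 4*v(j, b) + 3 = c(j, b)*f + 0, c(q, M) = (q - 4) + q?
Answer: -129109/4 ≈ -32277.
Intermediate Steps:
c(q, M) = -4 + 2*q (c(q, M) = (-4 + q) + q = -4 + 2*q)
v(j, b) = 17/4 - 5*j/2 (v(j, b) = -3/4 + ((-4 + 2*j)*(-5) + 0)/4 = -3/4 + ((20 - 10*j) + 0)/4 = -3/4 + (20 - 10*j)/4 = -3/4 + (5 - 5*j/2) = 17/4 - 5*j/2)
O(U, D) = 87/4 - U (O(U, D) = (17/4 - 5/2*(-7)) - U = (17/4 + 35/2) - U = 87/4 - U)
O(B*(0*2 - 1), 93) - 32303 = (87/4 - 4*(0*2 - 1)) - 32303 = (87/4 - 4*(0 - 1)) - 32303 = (87/4 - 4*(-1)) - 32303 = (87/4 - 1*(-4)) - 32303 = (87/4 + 4) - 32303 = 103/4 - 32303 = -129109/4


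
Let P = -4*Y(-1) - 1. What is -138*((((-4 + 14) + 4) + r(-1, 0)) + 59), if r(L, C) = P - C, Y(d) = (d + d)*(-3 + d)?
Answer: -5520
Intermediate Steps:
Y(d) = 2*d*(-3 + d) (Y(d) = (2*d)*(-3 + d) = 2*d*(-3 + d))
P = -33 (P = -8*(-1)*(-3 - 1) - 1 = -8*(-1)*(-4) - 1 = -4*8 - 1 = -32 - 1 = -33)
r(L, C) = -33 - C
-138*((((-4 + 14) + 4) + r(-1, 0)) + 59) = -138*((((-4 + 14) + 4) + (-33 - 1*0)) + 59) = -138*(((10 + 4) + (-33 + 0)) + 59) = -138*((14 - 33) + 59) = -138*(-19 + 59) = -138*40 = -5520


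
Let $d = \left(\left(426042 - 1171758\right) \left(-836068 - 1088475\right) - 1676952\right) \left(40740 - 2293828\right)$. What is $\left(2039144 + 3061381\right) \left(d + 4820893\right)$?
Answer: $-16492770205125344887854375$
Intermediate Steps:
$d = -3233543646026621568$ ($d = \left(\left(-745716\right) \left(-1924543\right) - 1676952\right) \left(-2253088\right) = \left(1435162507788 - 1676952\right) \left(-2253088\right) = 1435160830836 \left(-2253088\right) = -3233543646026621568$)
$\left(2039144 + 3061381\right) \left(d + 4820893\right) = \left(2039144 + 3061381\right) \left(-3233543646026621568 + 4820893\right) = 5100525 \left(-3233543646021800675\right) = -16492770205125344887854375$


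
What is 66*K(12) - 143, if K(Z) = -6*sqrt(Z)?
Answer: -143 - 792*sqrt(3) ≈ -1514.8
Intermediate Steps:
66*K(12) - 143 = 66*(-12*sqrt(3)) - 143 = -792*sqrt(3) - 143 = -143 - 792*sqrt(3)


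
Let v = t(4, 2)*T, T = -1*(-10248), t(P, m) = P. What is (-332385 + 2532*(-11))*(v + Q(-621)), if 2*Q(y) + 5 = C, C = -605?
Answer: -14656962819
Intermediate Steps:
Q(y) = -305 (Q(y) = -5/2 + (½)*(-605) = -5/2 - 605/2 = -305)
T = 10248
v = 40992 (v = 4*10248 = 40992)
(-332385 + 2532*(-11))*(v + Q(-621)) = (-332385 + 2532*(-11))*(40992 - 305) = (-332385 - 27852)*40687 = -360237*40687 = -14656962819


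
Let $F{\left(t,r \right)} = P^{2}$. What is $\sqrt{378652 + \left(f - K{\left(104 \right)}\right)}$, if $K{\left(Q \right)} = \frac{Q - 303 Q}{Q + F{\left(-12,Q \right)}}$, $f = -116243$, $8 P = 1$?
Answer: $\frac{5 \sqrt{465688258161}}{6657} \approx 512.55$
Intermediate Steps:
$P = \frac{1}{8}$ ($P = \frac{1}{8} \cdot 1 = \frac{1}{8} \approx 0.125$)
$F{\left(t,r \right)} = \frac{1}{64}$ ($F{\left(t,r \right)} = \left(\frac{1}{8}\right)^{2} = \frac{1}{64}$)
$K{\left(Q \right)} = - \frac{302 Q}{\frac{1}{64} + Q}$ ($K{\left(Q \right)} = \frac{Q - 303 Q}{Q + \frac{1}{64}} = \frac{\left(-302\right) Q}{\frac{1}{64} + Q} = - \frac{302 Q}{\frac{1}{64} + Q}$)
$\sqrt{378652 + \left(f - K{\left(104 \right)}\right)} = \sqrt{378652 - \left(116243 - \frac{2010112}{1 + 64 \cdot 104}\right)} = \sqrt{378652 - \left(116243 - \frac{2010112}{1 + 6656}\right)} = \sqrt{378652 - \left(116243 - \frac{2010112}{6657}\right)} = \sqrt{378652 - \left(116243 - 2010112 \cdot \frac{1}{6657}\right)} = \sqrt{378652 - \frac{771819539}{6657}} = \sqrt{\frac{1748866825}{6657}} = \frac{5 \sqrt{465688258161}}{6657}$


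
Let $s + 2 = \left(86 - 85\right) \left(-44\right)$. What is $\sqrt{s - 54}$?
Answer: $10 i \approx 10.0 i$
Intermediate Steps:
$s = -46$ ($s = -2 + \left(86 - 85\right) \left(-44\right) = -2 + 1 \left(-44\right) = -2 - 44 = -46$)
$\sqrt{s - 54} = \sqrt{-46 - 54} = \sqrt{-100} = 10 i$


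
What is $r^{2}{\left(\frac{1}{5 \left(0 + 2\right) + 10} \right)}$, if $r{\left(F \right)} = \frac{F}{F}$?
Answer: $1$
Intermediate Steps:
$r{\left(F \right)} = 1$
$r^{2}{\left(\frac{1}{5 \left(0 + 2\right) + 10} \right)} = 1^{2} = 1$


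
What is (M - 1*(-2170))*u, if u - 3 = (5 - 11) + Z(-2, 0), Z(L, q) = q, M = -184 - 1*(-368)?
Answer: -7062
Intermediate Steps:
M = 184 (M = -184 + 368 = 184)
u = -3 (u = 3 + ((5 - 11) + 0) = 3 + (-6 + 0) = 3 - 6 = -3)
(M - 1*(-2170))*u = (184 - 1*(-2170))*(-3) = (184 + 2170)*(-3) = 2354*(-3) = -7062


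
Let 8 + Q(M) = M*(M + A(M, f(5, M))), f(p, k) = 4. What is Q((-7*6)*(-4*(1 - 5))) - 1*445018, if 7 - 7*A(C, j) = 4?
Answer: 6270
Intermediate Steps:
A(C, j) = 3/7 (A(C, j) = 1 - ⅐*4 = 1 - 4/7 = 3/7)
Q(M) = -8 + M*(3/7 + M) (Q(M) = -8 + M*(M + 3/7) = -8 + M*(3/7 + M))
Q((-7*6)*(-4*(1 - 5))) - 1*445018 = (-8 + ((-7*6)*(-4*(1 - 5)))² + 3*((-7*6)*(-4*(1 - 5)))/7) - 1*445018 = (-8 + (-(-168)*(-4))² + 3*(-(-168)*(-4))/7) - 445018 = (-8 + (-42*16)² + 3*(-42*16)/7) - 445018 = (-8 + (-672)² + (3/7)*(-672)) - 445018 = (-8 + 451584 - 288) - 445018 = 451288 - 445018 = 6270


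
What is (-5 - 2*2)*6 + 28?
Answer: -26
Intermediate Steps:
(-5 - 2*2)*6 + 28 = (-5 - 4)*6 + 28 = -9*6 + 28 = -54 + 28 = -26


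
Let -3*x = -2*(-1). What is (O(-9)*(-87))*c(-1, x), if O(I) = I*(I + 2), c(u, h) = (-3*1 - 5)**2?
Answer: -350784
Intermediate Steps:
x = -2/3 (x = -(-2)*(-1)/3 = -1/3*2 = -2/3 ≈ -0.66667)
c(u, h) = 64 (c(u, h) = (-3 - 5)**2 = (-8)**2 = 64)
O(I) = I*(2 + I)
(O(-9)*(-87))*c(-1, x) = (-9*(2 - 9)*(-87))*64 = (-9*(-7)*(-87))*64 = (63*(-87))*64 = -5481*64 = -350784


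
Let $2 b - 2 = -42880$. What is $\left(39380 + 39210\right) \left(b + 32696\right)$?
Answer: $884687630$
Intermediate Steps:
$b = -21439$ ($b = 1 + \frac{1}{2} \left(-42880\right) = 1 - 21440 = -21439$)
$\left(39380 + 39210\right) \left(b + 32696\right) = \left(39380 + 39210\right) \left(-21439 + 32696\right) = 78590 \cdot 11257 = 884687630$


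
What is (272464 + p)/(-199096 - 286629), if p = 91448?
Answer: -363912/485725 ≈ -0.74921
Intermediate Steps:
(272464 + p)/(-199096 - 286629) = (272464 + 91448)/(-199096 - 286629) = 363912/(-485725) = 363912*(-1/485725) = -363912/485725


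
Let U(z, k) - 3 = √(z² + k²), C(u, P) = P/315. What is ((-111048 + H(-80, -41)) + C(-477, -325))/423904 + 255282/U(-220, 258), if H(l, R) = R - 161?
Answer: -21258344843717/3069982712160 + 510564*√28741/114955 ≈ 746.04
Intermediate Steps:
C(u, P) = P/315 (C(u, P) = P*(1/315) = P/315)
H(l, R) = -161 + R
U(z, k) = 3 + √(k² + z²) (U(z, k) = 3 + √(z² + k²) = 3 + √(k² + z²))
((-111048 + H(-80, -41)) + C(-477, -325))/423904 + 255282/U(-220, 258) = ((-111048 + (-161 - 41)) + (1/315)*(-325))/423904 + 255282/(3 + √(258² + (-220)²)) = ((-111048 - 202) - 65/63)*(1/423904) + 255282/(3 + √(66564 + 48400)) = (-111250 - 65/63)*(1/423904) + 255282/(3 + √114964) = -7008815/63*1/423904 + 255282/(3 + 2*√28741) = -7008815/26705952 + 255282/(3 + 2*√28741)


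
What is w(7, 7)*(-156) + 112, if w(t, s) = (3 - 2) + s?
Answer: -1136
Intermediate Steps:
w(t, s) = 1 + s
w(7, 7)*(-156) + 112 = (1 + 7)*(-156) + 112 = 8*(-156) + 112 = -1248 + 112 = -1136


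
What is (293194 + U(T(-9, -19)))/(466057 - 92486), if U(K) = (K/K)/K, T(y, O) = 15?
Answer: 4397911/5603565 ≈ 0.78484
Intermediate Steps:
U(K) = 1/K
(293194 + U(T(-9, -19)))/(466057 - 92486) = (293194 + 1/15)/(466057 - 92486) = (293194 + 1/15)/373571 = (4397911/15)*(1/373571) = 4397911/5603565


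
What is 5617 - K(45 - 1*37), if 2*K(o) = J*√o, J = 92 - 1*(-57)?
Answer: 5617 - 149*√2 ≈ 5406.3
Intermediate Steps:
J = 149 (J = 92 + 57 = 149)
K(o) = 149*√o/2 (K(o) = (149*√o)/2 = 149*√o/2)
5617 - K(45 - 1*37) = 5617 - 149*√(45 - 1*37)/2 = 5617 - 149*√(45 - 37)/2 = 5617 - 149*√8/2 = 5617 - 149*2*√2/2 = 5617 - 149*√2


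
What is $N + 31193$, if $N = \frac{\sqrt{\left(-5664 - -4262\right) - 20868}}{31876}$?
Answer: $31193 + \frac{i \sqrt{22270}}{31876} \approx 31193.0 + 0.0046816 i$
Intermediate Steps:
$N = \frac{i \sqrt{22270}}{31876}$ ($N = \sqrt{\left(-5664 + 4262\right) - 20868} \cdot \frac{1}{31876} = \sqrt{-1402 - 20868} \cdot \frac{1}{31876} = \sqrt{-22270} \cdot \frac{1}{31876} = i \sqrt{22270} \cdot \frac{1}{31876} = \frac{i \sqrt{22270}}{31876} \approx 0.0046816 i$)
$N + 31193 = \frac{i \sqrt{22270}}{31876} + 31193 = 31193 + \frac{i \sqrt{22270}}{31876}$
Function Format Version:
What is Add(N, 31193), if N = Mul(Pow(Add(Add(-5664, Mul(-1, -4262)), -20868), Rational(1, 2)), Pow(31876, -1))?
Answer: Add(31193, Mul(Rational(1, 31876), I, Pow(22270, Rational(1, 2)))) ≈ Add(31193., Mul(0.0046816, I))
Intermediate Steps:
N = Mul(Rational(1, 31876), I, Pow(22270, Rational(1, 2))) (N = Mul(Pow(Add(Add(-5664, 4262), -20868), Rational(1, 2)), Rational(1, 31876)) = Mul(Pow(Add(-1402, -20868), Rational(1, 2)), Rational(1, 31876)) = Mul(Pow(-22270, Rational(1, 2)), Rational(1, 31876)) = Mul(Mul(I, Pow(22270, Rational(1, 2))), Rational(1, 31876)) = Mul(Rational(1, 31876), I, Pow(22270, Rational(1, 2))) ≈ Mul(0.0046816, I))
Add(N, 31193) = Add(Mul(Rational(1, 31876), I, Pow(22270, Rational(1, 2))), 31193) = Add(31193, Mul(Rational(1, 31876), I, Pow(22270, Rational(1, 2))))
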